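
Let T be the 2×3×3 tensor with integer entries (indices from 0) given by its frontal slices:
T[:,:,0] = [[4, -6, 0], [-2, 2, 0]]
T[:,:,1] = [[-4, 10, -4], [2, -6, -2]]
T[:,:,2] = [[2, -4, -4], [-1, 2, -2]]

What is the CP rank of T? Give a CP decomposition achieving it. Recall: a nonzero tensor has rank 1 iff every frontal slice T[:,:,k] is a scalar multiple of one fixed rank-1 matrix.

rank(T) = 3

Lower bound: the mode-2 unfolding of T (rows indexed by j, columns by (i,k) = (0,0), (0,1), (0,2), (1,0), (1,1), (1,2)) is [[4, -4, 2, -2, 2, -1], [-6, 10, -4, 2, -6, 2], [0, -4, -4, 0, -2, -2]].
There the 3×3 minor on rows j ∈ {0, 1, 2}, columns (i,k) ∈ {(0,0), (0,1), (0,2)} is det [[4, -4, 2], [-6, 10, -4], [0, -4, -4]] = -80 ≠ 0, so this unfolding has rank ≥ 3; CP rank is at least every unfolding rank, so rank(T) ≥ 3. (This is only a lower bound: in general the CP rank may exceed every unfolding rank, so we still need to exhibit 3 rank-1 terms summing to T.)
Upper bound: T is a sum of 3 rank-1 terms, T = [1, -1] ⊗ [0, 1, 0] ⊗ [2, 2, 0] + [2, -1] ⊗ [1, -2, 0] ⊗ [2, -2, 1] + [2, 1] ⊗ [0, 0, 1] ⊗ [0, -2, -2] (one valid choice — decompositions are not unique — normalised so each a, b is primitive with positive first nonzero entry; check it by expanding all entries), so rank(T) ≤ 3.
These bounds meet, so rank(T) = 3.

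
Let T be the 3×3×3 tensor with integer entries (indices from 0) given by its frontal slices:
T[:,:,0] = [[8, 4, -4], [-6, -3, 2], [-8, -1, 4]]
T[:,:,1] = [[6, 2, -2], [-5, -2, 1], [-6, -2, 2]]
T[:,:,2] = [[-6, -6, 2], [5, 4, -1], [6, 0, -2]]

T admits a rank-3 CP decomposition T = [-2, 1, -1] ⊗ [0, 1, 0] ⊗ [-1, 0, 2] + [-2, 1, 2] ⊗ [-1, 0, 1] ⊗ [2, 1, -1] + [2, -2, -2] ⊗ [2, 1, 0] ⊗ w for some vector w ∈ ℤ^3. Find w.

w = [1, 1, -1]

Subtract the known terms from T to get the rank-1 residual R = [2, -2, -2] ⊗ [2, 1, 0] ⊗ w, so R[i,j,k] = a[i]·b[j]·w[k]. Pick indices with nonzero a[0]·b[0] = (2)·(2) = 4. Only the fibre through (0,0,·) is needed: R[0,0,:] = T[0,0,:] − Σₗ aₗ[0]bₗ[0]cₗ = [8, 6, -6] − (-2)·(0)·[-1, 0, 2] − (-2)·(-1)·[2, 1, -1] = [4, 4, -4]. Then w[k] = R[0,0,k] / 4 for each k, giving w = [4, 4, -4] / 4 = [1, 1, -1].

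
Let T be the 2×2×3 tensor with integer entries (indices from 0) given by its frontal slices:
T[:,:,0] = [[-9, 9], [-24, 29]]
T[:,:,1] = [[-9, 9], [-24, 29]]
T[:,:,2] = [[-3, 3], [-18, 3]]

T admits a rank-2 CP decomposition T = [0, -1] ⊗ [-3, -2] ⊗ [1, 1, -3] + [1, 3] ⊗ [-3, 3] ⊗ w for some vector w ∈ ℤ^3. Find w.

Subtract the known terms from T to get the rank-1 residual R = [1, 3] ⊗ [-3, 3] ⊗ w, so R[i,j,k] = a[i]·b[j]·w[k]. Pick indices with nonzero a[0]·b[0] = (1)·(-3) = -3. Only the fibre through (0,0,·) is needed: R[0,0,:] = T[0,0,:] − Σₗ aₗ[0]bₗ[0]cₗ = [-9, -9, -3] − (0)·(-3)·[1, 1, -3] = [-9, -9, -3]. Then w[k] = R[0,0,k] / -3 for each k, giving w = [-9, -9, -3] / -3 = [3, 3, 1].

w = [3, 3, 1]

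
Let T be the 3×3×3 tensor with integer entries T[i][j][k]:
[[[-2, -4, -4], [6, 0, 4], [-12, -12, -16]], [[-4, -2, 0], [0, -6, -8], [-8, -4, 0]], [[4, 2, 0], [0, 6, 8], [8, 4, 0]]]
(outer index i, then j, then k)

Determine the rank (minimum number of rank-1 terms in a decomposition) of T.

Lower bound: the mode-2 unfolding of T (rows indexed by j, columns by (i,k) = (0,0), (0,1), (0,2), (1,0), (1,1), (1,2), (2,0), (2,1), (2,2)) is [[-2, -4, -4, -4, -2, 0, 4, 2, 0], [6, 0, 4, 0, -6, -8, 0, 6, 8], [-12, -12, -16, -8, -4, 0, 8, 4, 0]].
There the 3×3 minor on rows j ∈ {0, 1, 2}, columns (i,k) ∈ {(0,0), (0,1), (1,0)} is det [[-2, -4, -4], [6, 0, 0], [-12, -12, -8]] = 96 ≠ 0, so this unfolding has rank ≥ 3; CP rank is at least every unfolding rank, so rank(T) ≥ 3. (Flattening ranks never certify an upper bound on CP rank; for that we must actually write T with 3 rank-1 terms.)
Upper bound: T is a sum of 3 rank-1 terms, T = [0, 1, -1] ∘ [1, -1, 2] ∘ [-2, 2, 4] + [1, 0, 0] ∘ [0, 1, -1] ∘ [8, 4, 8] + [1, 1, -1] ∘ [1, 1, 2] ∘ [-2, -4, -4] (one valid choice — decompositions are not unique — normalised so each a, b is primitive with positive first nonzero entry; check it by expanding all entries), so rank(T) ≤ 3.
These bounds meet, so rank(T) = 3.

3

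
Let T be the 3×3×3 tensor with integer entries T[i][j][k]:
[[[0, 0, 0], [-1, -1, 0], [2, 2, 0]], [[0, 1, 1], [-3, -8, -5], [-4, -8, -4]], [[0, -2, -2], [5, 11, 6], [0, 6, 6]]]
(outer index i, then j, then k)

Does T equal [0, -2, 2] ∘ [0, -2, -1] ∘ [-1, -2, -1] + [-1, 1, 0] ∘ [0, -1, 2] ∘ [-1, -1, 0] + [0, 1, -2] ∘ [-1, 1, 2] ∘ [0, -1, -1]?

No

Reconstruct entry (2,1,0) from the claimed factors: Σₗ aₗ[2]bₗ[1]cₗ[0] = (2)·(-2)·(-1) + (0)·(-1)·(-1) + (-2)·(1)·(0) = 4, but T[2,1,0] = 5. The claim is false.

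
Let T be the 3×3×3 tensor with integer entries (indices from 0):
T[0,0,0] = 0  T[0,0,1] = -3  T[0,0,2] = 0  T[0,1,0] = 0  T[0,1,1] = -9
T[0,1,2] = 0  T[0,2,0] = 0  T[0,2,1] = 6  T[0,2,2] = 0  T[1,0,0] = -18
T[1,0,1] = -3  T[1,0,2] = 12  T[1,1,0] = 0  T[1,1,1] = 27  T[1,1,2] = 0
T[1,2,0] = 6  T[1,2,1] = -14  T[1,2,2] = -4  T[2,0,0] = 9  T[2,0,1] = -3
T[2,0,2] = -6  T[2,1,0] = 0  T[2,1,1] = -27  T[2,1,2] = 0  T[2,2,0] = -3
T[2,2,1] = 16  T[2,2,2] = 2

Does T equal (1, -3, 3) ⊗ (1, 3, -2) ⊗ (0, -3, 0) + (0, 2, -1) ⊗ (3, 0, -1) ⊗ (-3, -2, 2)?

Reconstruct entrywise from the claimed factors. For example, T[1,0,2] = 12 and Σₗ aₗ[1]bₗ[0]cₗ[2] = (-3)·(1)·(0) + (2)·(3)·(2) = 12; checking all 27 entries, every one matches. The claim holds.

Yes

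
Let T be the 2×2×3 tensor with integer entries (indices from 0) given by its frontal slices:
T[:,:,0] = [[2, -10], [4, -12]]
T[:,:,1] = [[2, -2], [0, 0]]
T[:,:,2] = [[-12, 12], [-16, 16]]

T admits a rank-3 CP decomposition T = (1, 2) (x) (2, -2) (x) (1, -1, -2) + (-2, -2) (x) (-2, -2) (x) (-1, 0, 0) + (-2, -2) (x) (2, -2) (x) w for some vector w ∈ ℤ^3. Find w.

Subtract the known terms from T to get the rank-1 residual R = (-2, -2) (x) (2, -2) (x) w, so R[i,j,k] = a[i]·b[j]·w[k]. Pick indices with nonzero a[0]·b[0] = (-2)·(2) = -4. Only the fibre through (0,0,·) is needed: R[0,0,:] = T[0,0,:] − Σₗ aₗ[0]bₗ[0]cₗ = [2, 2, -12] − (1)·(2)·(1, -1, -2) − (-2)·(-2)·(-1, 0, 0) = [4, 4, -8]. Then w[k] = R[0,0,k] / -4 for each k, giving w = [4, 4, -8] / -4 = (-1, -1, 2).

w = (-1, -1, 2)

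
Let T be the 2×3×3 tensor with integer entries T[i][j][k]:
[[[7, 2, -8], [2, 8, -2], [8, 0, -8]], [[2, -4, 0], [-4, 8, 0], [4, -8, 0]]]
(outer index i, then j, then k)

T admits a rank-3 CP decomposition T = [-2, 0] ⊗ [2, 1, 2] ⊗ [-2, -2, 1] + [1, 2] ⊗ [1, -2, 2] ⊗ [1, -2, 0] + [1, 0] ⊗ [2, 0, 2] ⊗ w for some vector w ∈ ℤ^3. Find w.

w = [-1, -2, -2]

Subtract the known terms from T to get the rank-1 residual R = [1, 0] ⊗ [2, 0, 2] ⊗ w, so R[i,j,k] = a[i]·b[j]·w[k]. Pick indices with nonzero a[0]·b[0] = (1)·(2) = 2. Only the fibre through (0,0,·) is needed: R[0,0,:] = T[0,0,:] − Σₗ aₗ[0]bₗ[0]cₗ = [7, 2, -8] − (-2)·(2)·[-2, -2, 1] − (1)·(1)·[1, -2, 0] = [-2, -4, -4]. Then w[k] = R[0,0,k] / 2 for each k, giving w = [-2, -4, -4] / 2 = [-1, -2, -2].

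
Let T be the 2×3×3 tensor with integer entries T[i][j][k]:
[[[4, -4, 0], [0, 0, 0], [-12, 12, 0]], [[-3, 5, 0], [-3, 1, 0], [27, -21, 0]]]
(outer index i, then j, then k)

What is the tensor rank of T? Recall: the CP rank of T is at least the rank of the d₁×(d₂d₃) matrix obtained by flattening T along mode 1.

2

Lower bound: the mode-2 unfolding of T (rows indexed by j, columns by (i,k) = (0,0), (0,1), (0,2), (1,0), (1,1), (1,2)) is [[4, -4, 0, -3, 5, 0], [0, 0, 0, -3, 1, 0], [-12, 12, 0, 27, -21, 0]].
There the 2×2 minor on rows j ∈ {0, 1}, columns (i,k) ∈ {(0,0), (1,0)} is det [[4, -3], [0, -3]] = -12 ≠ 0, so this unfolding has rank ≥ 2; CP rank is at least every unfolding rank, so rank(T) ≥ 2. (This is only a lower bound: in general the CP rank may exceed every unfolding rank, so we still need to exhibit 2 rank-1 terms summing to T.)
Upper bound — finding two terms. Write S_k = T[:,:,k] for the frontal slices: S₀ = [[4, 0, -12], [-3, -3, 27]], S₁ = [[-4, 0, 12], [5, 1, -21]], S₂ = [[0, 0, 0], [0, 0, 0]].
If T = a₁ (x) b₁ (x) c₁ + a₂ (x) b₂ (x) c₂ then each S_k = c₁[k]·a₁b₁ᵀ + c₂[k]·a₂b₂ᵀ. S₀ and S₁ are linearly independent, so a₁b₁ᵀ and a₂b₂ᵀ must span the same plane of matrices: they are the rank-1 matrices of the form x·S₀ + y·S₁.
The 2×2 minor of x·S₀ + y·S₁ on rows {0,1}, columns {0,1} is −12·x² + 16·xy − 4·y² = (-4)·(3·x − y)(x − y), vanishing at (x:y) = (1:3) and (1:1).
M₁ = S₀ + 3·S₁ = [[-8, 0, 24], [12, 0, -36]] = (-4)·[2, -3][1, 0, -3]ᵀ and M₂ = S₀ + S₁ = [[0, 0, 0], [2, -2, 6]] = 2·[0, 1][1, -1, 3]ᵀ, so take a₁ = [2, -3], b₁ = [1, 0, -3], a₂ = [0, 1], b₂ = [1, -1, 3].
Each slice is an integer combination of E₁ = a₁b₁ᵀ and E₂ = a₂b₂ᵀ: S₀ = 2·E₁ + 3·E₂, S₁ = −2·E₁ − E₂, S₂ = 0; reading off coefficients, c₁ = [2, -2, 0] and c₂ = [3, -1, 0].
Hence T = [2, -3] (x) [1, 0, -3] (x) [2, -2, 0] + [0, 1] (x) [1, -1, 3] (x) [3, -1, 0], so rank(T) ≤ 2.
These bounds meet, so rank(T) = 2.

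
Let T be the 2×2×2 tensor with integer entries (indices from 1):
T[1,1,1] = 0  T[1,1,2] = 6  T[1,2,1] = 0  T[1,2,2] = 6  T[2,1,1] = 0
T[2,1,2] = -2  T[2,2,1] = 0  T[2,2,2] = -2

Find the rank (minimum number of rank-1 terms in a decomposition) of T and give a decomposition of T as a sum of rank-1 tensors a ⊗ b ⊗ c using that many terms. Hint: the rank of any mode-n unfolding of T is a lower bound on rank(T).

Lower bound: T ≠ 0 (e.g. T[1,1,2] = 6), so rank(T) ≥ 1.
Upper bound: if T = a ⊗ b ⊗ c then every fibre of T is a multiple of the corresponding factor, so read the factors off the fibres through the nonzero entry T[1,1,2] = 6.
The mode-1 fibre T[:,1,2] = [6, -2] gives a = (3, -1) (primitive direction); the mode-2 fibre T[1,:,2] = [6, 6] gives b = (1, 1); then c[k] = T[1,1,k] / (a[1]·b[1]) = [0, 6] / 3 = (0, 2).
Expanding (3, -1) ⊗ (1, 1) ⊗ (0, 2) reproduces all 8 entries of T, so T = (3, -1) ⊗ (1, 1) ⊗ (0, 2) and rank(T) ≤ 1.
These bounds meet, so rank(T) = 1.

rank(T) = 1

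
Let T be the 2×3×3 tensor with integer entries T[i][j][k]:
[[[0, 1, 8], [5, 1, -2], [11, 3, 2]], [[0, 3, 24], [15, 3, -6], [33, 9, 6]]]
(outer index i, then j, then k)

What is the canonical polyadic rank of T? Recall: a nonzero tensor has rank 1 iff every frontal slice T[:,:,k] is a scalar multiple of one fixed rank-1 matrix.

Lower bound: the mode-2 unfolding of T (rows indexed by j, columns by (i,k) = (0,0), (0,1), (0,2), (1,0), (1,1), (1,2)) is [[0, 1, 8, 0, 3, 24], [5, 1, -2, 15, 3, -6], [11, 3, 2, 33, 9, 6]].
There the 2×2 minor on rows j ∈ {0, 1}, columns (i,k) ∈ {(0,0), (0,1)} is det [[0, 1], [5, 1]] = -5 ≠ 0, so this unfolding has rank ≥ 2; CP rank is at least every unfolding rank, so rank(T) ≥ 2. (Flattening ranks never certify an upper bound on CP rank; for that we must actually write T with 2 rank-1 terms.)
Upper bound — finding two terms. Every mode-1 slice of T is a multiple of one matrix: T[i,:,:] = a[i]·M with a = [1, 3] and M = [[0, 1, 8], [5, 1, -2], [11, 3, 2]] (rows indexed by j, columns by k). So it suffices to write M as a sum of two rank-1 matrices.
The columns of M satisfy (column 2) = −2·(column 0) + 8·(column 1), so splitting by columns, M = [0, 5, 11][1, 0, -2]ᵀ + [1, 1, 3][0, 1, 8]ᵀ.
Hence T = [1, 3] ⊗ [0, 5, 11] ⊗ [1, 0, -2] + [1, 3] ⊗ [1, 1, 3] ⊗ [0, 1, 8], so rank(T) ≤ 2.
These bounds meet, so rank(T) = 2.

2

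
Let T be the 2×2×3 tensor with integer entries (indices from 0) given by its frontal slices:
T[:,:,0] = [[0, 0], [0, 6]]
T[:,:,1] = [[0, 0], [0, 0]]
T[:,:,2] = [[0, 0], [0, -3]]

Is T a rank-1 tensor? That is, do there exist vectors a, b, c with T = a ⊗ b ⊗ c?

Yes

If T = a ⊗ b ⊗ c then every fibre of T is a multiple of the corresponding factor, so read the factors off the fibres through the nonzero entry T[1,1,0] = 6.
The mode-1 fibre T[:,1,0] = [0, 6] gives a = [0, 1] (primitive direction); the mode-2 fibre T[1,:,0] = [0, 6] gives b = [0, 1]; then c[k] = T[1,1,k] / (a[1]·b[1]) = [6, 0, -3] / 1 = [6, 0, -3].
Expanding [0, 1] ⊗ [0, 1] ⊗ [6, 0, -3] reproduces all 12 entries of T, so T = [0, 1] ⊗ [0, 1] ⊗ [6, 0, -3] and rank(T) ≤ 1.
Equivalently every frontal slice T[:,:,k] is c[k] times the rank-1 matrix [0, 1] ⊗ [0, 1]. So T has rank 1 (it is nonzero).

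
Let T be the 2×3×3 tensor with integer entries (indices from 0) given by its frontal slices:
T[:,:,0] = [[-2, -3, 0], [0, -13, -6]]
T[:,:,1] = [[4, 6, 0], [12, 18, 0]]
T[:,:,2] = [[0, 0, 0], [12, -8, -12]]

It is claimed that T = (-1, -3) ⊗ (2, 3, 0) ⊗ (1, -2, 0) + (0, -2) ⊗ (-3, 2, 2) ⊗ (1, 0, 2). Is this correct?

Reconstruct entry (1,2,0) from the claimed factors: Σₗ aₗ[1]bₗ[2]cₗ[0] = (-3)·(0)·(1) + (-2)·(2)·(1) = -4, but T[1,2,0] = -6. The claim is false.

No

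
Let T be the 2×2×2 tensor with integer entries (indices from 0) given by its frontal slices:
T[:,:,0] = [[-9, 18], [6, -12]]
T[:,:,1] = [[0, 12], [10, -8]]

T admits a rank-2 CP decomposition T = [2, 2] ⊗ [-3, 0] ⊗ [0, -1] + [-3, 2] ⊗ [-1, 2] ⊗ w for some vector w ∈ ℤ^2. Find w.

Subtract the known terms from T to get the rank-1 residual R = [-3, 2] ⊗ [-1, 2] ⊗ w, so R[i,j,k] = a[i]·b[j]·w[k]. Pick indices with nonzero a[0]·b[0] = (-3)·(-1) = 3. Only the fibre through (0,0,·) is needed: R[0,0,:] = T[0,0,:] − Σₗ aₗ[0]bₗ[0]cₗ = [-9, 0] − (2)·(-3)·[0, -1] = [-9, -6]. Then w[k] = R[0,0,k] / 3 for each k, giving w = [-9, -6] / 3 = [-3, -2].

w = [-3, -2]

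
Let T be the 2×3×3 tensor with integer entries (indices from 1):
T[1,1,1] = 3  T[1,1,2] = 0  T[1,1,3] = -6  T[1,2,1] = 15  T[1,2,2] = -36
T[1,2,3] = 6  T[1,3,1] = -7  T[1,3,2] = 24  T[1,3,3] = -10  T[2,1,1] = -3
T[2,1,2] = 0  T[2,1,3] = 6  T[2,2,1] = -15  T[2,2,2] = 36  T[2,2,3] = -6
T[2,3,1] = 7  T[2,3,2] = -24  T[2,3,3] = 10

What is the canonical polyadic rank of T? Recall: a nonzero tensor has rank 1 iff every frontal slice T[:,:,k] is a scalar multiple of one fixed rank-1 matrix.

2

Lower bound: the mode-3 unfolding of T (rows indexed by k, columns by (i,j) = (1,1), (1,2), (1,3), (2,1), (2,2), (2,3)) is [[3, 15, -7, -3, -15, 7], [0, -36, 24, 0, 36, -24], [-6, 6, -10, 6, -6, 10]].
There the 2×2 minor on rows k ∈ {1, 2}, columns (i,j) ∈ {(1,1), (1,2)} is det [[3, 15], [0, -36]] = -108 ≠ 0, so this unfolding has rank ≥ 2; CP rank is at least every unfolding rank, so rank(T) ≥ 2. (This is only a lower bound: in general the CP rank may exceed every unfolding rank, so we still need to exhibit 2 rank-1 terms summing to T.)
Upper bound — finding two terms. Every mode-1 slice of T is a multiple of one matrix: T[i,:,:] = a[i]·M with a = [1, -1] and M = [[3, 0, -6], [15, -36, 6], [-7, 24, -10]] (rows indexed by j, columns by k). So it suffices to write M as a sum of two rank-1 matrices.
The columns of M satisfy (column 2) = −2·(column 1) − (column 3), so splitting by columns, M = [3, 15, -7][1, -2, 0]ᵀ + [-6, 6, -10][0, -1, 1]ᵀ.
Hence T = [1, -1] ⊗ [3, 15, -7] ⊗ [1, -2, 0] + [1, -1] ⊗ [-6, 6, -10] ⊗ [0, -1, 1], so rank(T) ≤ 2.
These bounds meet, so rank(T) = 2.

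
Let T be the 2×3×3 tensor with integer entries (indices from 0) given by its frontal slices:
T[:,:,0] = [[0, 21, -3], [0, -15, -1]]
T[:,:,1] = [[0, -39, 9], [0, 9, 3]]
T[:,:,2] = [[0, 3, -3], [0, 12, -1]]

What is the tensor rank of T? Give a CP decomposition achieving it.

Lower bound: the mode-1 unfolding of T (rows indexed by i, columns by (j,k) = (0,0), (0,1), (0,2), (1,0), (1,1), (1,2), (2,0), (2,1), (2,2)) is [[0, 0, 0, 21, -39, 3, -3, 9, -3], [0, 0, 0, -15, 9, 12, -1, 3, -1]].
There the 2×2 minor on rows i ∈ {0, 1}, columns (j,k) ∈ {(1,0), (1,1)} is det [[21, -39], [-15, 9]] = -396 ≠ 0, so this unfolding has rank ≥ 2; CP rank is at least every unfolding rank, so rank(T) ≥ 2. (Unfolding ranks only ever bound the CP rank from below — rank(T) can be strictly larger than all of them — so the matching upper bound has to come from an explicit 2-term decomposition.)
Upper bound — finding two terms. Write S_k = T[:,:,k] for the frontal slices: S₀ = [[0, 21, -3], [0, -15, -1]], S₁ = [[0, -39, 9], [0, 9, 3]], S₂ = [[0, 3, -3], [0, 12, -1]].
If T = a₁ ⊗ b₁ ⊗ c₁ + a₂ ⊗ b₂ ⊗ c₂ then each S_k = c₁[k]·a₁b₁ᵀ + c₂[k]·a₂b₂ᵀ. S₀ and S₁ are linearly independent, so a₁b₁ᵀ and a₂b₂ᵀ must span the same plane of matrices: they are the rank-1 matrices of the form x·S₀ + y·S₁.
The 2×2 minor of x·S₀ + y·S₁ on rows {0,1}, columns {1,2} is −66·x² + 264·xy − 198·y² = (-66)·(x − 3·y)(x − y), vanishing at (x:y) = (3:1) and (1:1).
M₁ = 3·S₀ + S₁ = [[0, 24, 0], [0, -36, 0]] = 12·[2, -3][0, 1, 0]ᵀ and M₂ = S₀ + S₁ = [[0, -18, 6], [0, -6, 2]] = (-2)·[3, 1][0, 3, -1]ᵀ, so take a₁ = [2, -3], b₁ = [0, 1, 0], a₂ = [3, 1], b₂ = [0, 3, -1].
Each slice is an integer combination of E₁ = a₁b₁ᵀ and E₂ = a₂b₂ᵀ: S₀ = 6·E₁ + E₂, S₁ = −6·E₁ − 3·E₂, S₂ = −3·E₁ + E₂; reading off coefficients, c₁ = [6, -6, -3] and c₂ = [1, -3, 1].
Hence T = [2, -3] ⊗ [0, 1, 0] ⊗ [6, -6, -3] + [3, 1] ⊗ [0, 3, -1] ⊗ [1, -3, 1], so rank(T) ≤ 2.
These bounds meet, so rank(T) = 2.
Check entry T[0,1,0] = 21: (2)·(1)·(6) + (3)·(3)·(1) = 21.

rank(T) = 2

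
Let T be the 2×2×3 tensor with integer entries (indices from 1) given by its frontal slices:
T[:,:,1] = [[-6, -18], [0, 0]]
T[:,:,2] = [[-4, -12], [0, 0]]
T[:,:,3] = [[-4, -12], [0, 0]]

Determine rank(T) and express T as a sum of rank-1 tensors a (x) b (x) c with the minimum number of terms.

Lower bound: T ≠ 0 (e.g. T[1,1,1] = -6), so rank(T) ≥ 1.
Upper bound: the mode-1 fibre T[:,1,1] = [-6, 0] gives a = (1, 0) (primitive direction); the mode-2 fibre T[1,:,1] = [-6, -18] gives b = (1, 3); then c[k] = T[1,1,k] / (a[1]·b[1]) = [-6, -4, -4] / 1 = (-6, -4, -4).
Expanding (1, 0) (x) (1, 3) (x) (-6, -4, -4) reproduces all 12 entries of T, so T = (1, 0) (x) (1, 3) (x) (-6, -4, -4) and rank(T) ≤ 1.
These bounds meet, so rank(T) = 1.

rank(T) = 1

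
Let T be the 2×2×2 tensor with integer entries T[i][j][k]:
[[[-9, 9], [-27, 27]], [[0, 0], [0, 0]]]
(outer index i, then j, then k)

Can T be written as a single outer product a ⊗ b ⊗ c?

Yes

If T = a ⊗ b ⊗ c then every fibre of T is a multiple of the corresponding factor, so read the factors off the fibres through the nonzero entry T[0,0,0] = -9.
The mode-1 fibre T[:,0,0] = [-9, 0] gives a = [1, 0] (primitive direction); the mode-2 fibre T[0,:,0] = [-9, -27] gives b = [1, 3]; then c[k] = T[0,0,k] / (a[0]·b[0]) = [-9, 9] / 1 = [-9, 9].
Expanding [1, 0] ⊗ [1, 3] ⊗ [-9, 9] reproduces all 8 entries of T, so T = [1, 0] ⊗ [1, 3] ⊗ [-9, 9] and rank(T) ≤ 1.
Equivalently every frontal slice T[:,:,k] is c[k] times the rank-1 matrix [1, 0] ⊗ [1, 3]. So T has rank 1 (it is nonzero).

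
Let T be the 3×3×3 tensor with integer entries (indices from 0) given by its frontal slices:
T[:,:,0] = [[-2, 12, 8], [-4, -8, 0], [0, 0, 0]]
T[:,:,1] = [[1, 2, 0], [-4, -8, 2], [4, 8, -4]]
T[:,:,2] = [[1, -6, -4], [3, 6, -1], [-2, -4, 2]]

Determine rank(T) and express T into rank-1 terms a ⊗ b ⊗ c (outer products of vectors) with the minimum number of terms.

Lower bound: the mode-3 unfolding of T (rows indexed by k, columns by (i,j) = (0,0), (0,1), (0,2), (1,0), (1,1), (1,2), (2,0), (2,1), (2,2)) is [[-2, 12, 8, -4, -8, 0, 0, 0, 0], [1, 2, 0, -4, -8, 2, 4, 8, -4], [1, -6, -4, 3, 6, -1, -2, -4, 2]].
There the 3×3 minor on rows k ∈ {0, 1, 2}, columns (i,j) ∈ {(0,0), (0,1), (1,0)} is det [[-2, 12, -4], [1, 2, -4], [1, -6, 3]] = -16 ≠ 0, so this unfolding has rank ≥ 3; CP rank is at least every unfolding rank, so rank(T) ≥ 3. (This is only a lower bound: in general the CP rank may exceed every unfolding rank, so we still need to exhibit 3 rank-1 terms summing to T.)
Upper bound: T is a sum of 3 rank-1 terms, T = [0, 1, -2] ⊗ [1, 2, -1] ⊗ [0, -2, 1] + [1, -2, 0] ⊗ [1, 2, 0] ⊗ [2, 1, -1] + [1, 0, 0] ⊗ [1, -2, -2] ⊗ [-4, 0, 2] (written with every a and b primitive with positive leading entry and the scale carried by c; CP decompositions are not unique, and this one is verified by expanding entrywise), so rank(T) ≤ 3.
These bounds meet, so rank(T) = 3.

rank(T) = 3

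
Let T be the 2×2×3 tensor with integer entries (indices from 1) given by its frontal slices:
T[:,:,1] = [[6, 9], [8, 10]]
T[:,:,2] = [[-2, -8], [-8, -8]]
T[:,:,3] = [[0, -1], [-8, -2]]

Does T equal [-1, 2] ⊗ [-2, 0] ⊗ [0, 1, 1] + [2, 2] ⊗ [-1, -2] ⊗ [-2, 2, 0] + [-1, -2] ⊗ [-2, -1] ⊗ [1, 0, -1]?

Reconstruct entrywise from the claimed factors. For example, T[2,1,3] = -8 and Σₗ aₗ[2]bₗ[1]cₗ[3] = (2)·(-2)·(1) + (2)·(-1)·(0) + (-2)·(-2)·(-1) = -8; checking all 12 entries, every one matches. The claim holds.

Yes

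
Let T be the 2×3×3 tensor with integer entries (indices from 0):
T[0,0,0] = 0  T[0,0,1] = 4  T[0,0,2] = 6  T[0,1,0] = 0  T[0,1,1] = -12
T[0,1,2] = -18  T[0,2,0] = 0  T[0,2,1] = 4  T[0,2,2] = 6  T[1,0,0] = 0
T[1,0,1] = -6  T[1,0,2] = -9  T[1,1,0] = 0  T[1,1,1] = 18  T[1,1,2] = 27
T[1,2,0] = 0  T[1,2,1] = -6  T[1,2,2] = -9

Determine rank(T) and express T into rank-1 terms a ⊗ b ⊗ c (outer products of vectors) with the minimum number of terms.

Lower bound: T ≠ 0 (e.g. T[0,0,1] = 4), so rank(T) ≥ 1.
Upper bound: if T = a ⊗ b ⊗ c then every fibre of T is a multiple of the corresponding factor, so read the factors off the fibres through the nonzero entry T[0,0,1] = 4.
The mode-1 fibre T[:,0,1] = [4, -6] gives a = (2, -3) (primitive direction); the mode-2 fibre T[0,:,1] = [4, -12, 4] gives b = (1, -3, 1); then c[k] = T[0,0,k] / (a[0]·b[0]) = [0, 4, 6] / 2 = (0, 2, 3).
Expanding (2, -3) ⊗ (1, -3, 1) ⊗ (0, 2, 3) reproduces all 18 entries of T, so T = (2, -3) ⊗ (1, -3, 1) ⊗ (0, 2, 3) and rank(T) ≤ 1.
These bounds meet, so rank(T) = 1.

rank(T) = 1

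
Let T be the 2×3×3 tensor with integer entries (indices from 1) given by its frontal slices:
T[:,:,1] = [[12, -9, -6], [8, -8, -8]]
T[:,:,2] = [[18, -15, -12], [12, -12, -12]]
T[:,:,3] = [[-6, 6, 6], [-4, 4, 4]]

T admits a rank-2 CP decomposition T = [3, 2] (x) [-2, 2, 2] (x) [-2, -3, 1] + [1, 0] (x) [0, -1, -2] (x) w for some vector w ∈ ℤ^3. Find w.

Subtract the known terms from T to get the rank-1 residual R = [1, 0] (x) [0, -1, -2] (x) w, so R[i,j,k] = a[i]·b[j]·w[k]. Pick indices with nonzero a[1]·b[2] = (1)·(-1) = -1. Only the fibre through (1,2,·) is needed: R[1,2,:] = T[1,2,:] − Σₗ aₗ[1]bₗ[2]cₗ = [-9, -15, 6] − (3)·(2)·[-2, -3, 1] = [3, 3, 0]. Then w[k] = R[1,2,k] / -1 for each k, giving w = [3, 3, 0] / -1 = [-3, -3, 0].

w = [-3, -3, 0]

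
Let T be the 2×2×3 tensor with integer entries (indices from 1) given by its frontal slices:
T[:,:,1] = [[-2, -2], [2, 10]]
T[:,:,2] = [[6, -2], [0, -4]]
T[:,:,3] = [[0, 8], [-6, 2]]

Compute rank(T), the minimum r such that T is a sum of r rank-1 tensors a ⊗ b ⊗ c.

3

Lower bound: the mode-3 unfolding of T (rows indexed by k, columns by (i,j) = (1,1), (1,2), (2,1), (2,2)) is [[-2, -2, 2, 10], [6, -2, 0, -4], [0, 8, -6, 2]].
There the 3×3 minor on rows k ∈ {1, 2, 3}, columns (i,j) ∈ {(1,1), (1,2), (2,2)} is det [[-2, -2, 10], [6, -2, -4], [0, 8, 2]] = 448 ≠ 0, so this unfolding has rank ≥ 3; CP rank is at least every unfolding rank, so rank(T) ≥ 3. (Flattening ranks never certify an upper bound on CP rank; for that we must actually write T with 3 rank-1 terms.)
Upper bound: T is a sum of 3 rank-1 terms, T = [0, 1] ⊗ [0, 1] ⊗ [8, 0, 4] + [1, -1] ⊗ [1, 1] ⊗ [-2, 2, 4] + [2, 1] ⊗ [1, -1] ⊗ [0, 2, -2] (one valid choice — decompositions are not unique — normalised so each a, b is primitive with positive first nonzero entry; check it by expanding all entries), so rank(T) ≤ 3.
These bounds meet, so rank(T) = 3.
Check entry T[2,2,2] = -4: (1)·(1)·(0) + (-1)·(1)·(2) + (1)·(-1)·(2) = -4.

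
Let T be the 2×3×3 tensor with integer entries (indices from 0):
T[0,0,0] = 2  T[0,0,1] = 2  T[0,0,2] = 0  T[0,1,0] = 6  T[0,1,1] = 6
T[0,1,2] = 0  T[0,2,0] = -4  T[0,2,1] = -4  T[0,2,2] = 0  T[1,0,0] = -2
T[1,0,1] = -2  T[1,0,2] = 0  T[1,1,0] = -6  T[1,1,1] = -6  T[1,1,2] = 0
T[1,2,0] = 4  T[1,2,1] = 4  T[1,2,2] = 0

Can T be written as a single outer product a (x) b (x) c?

If T = a (x) b (x) c then every fibre of T is a multiple of the corresponding factor, so read the factors off the fibres through the nonzero entry T[0,0,0] = 2.
The mode-1 fibre T[:,0,0] = [2, -2] gives a = [1, -1] (primitive direction); the mode-2 fibre T[0,:,0] = [2, 6, -4] gives b = [1, 3, -2]; then c[k] = T[0,0,k] / (a[0]·b[0]) = [2, 2, 0] / 1 = [2, 2, 0].
Expanding [1, -1] (x) [1, 3, -2] (x) [2, 2, 0] reproduces all 18 entries of T, so T = [1, -1] (x) [1, 3, -2] (x) [2, 2, 0] and rank(T) ≤ 1.
Equivalently every frontal slice T[:,:,k] is c[k] times the rank-1 matrix [1, -1] (x) [1, 3, -2]. So T has rank 1 (it is nonzero).

Yes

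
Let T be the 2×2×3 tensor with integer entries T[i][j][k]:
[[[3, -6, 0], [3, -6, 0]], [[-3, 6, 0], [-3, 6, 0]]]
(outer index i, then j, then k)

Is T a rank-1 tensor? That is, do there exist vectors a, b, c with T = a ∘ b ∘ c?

The mode-1 fibre T[:,0,0] = [3, -3] gives a = [1, -1] (primitive direction); the mode-2 fibre T[0,:,0] = [3, 3] gives b = [1, 1]; then c[k] = T[0,0,k] / (a[0]·b[0]) = [3, -6, 0] / 1 = [3, -6, 0].
Expanding [1, -1] ∘ [1, 1] ∘ [3, -6, 0] reproduces all 12 entries of T, so T = [1, -1] ∘ [1, 1] ∘ [3, -6, 0] and rank(T) ≤ 1.
Equivalently every frontal slice T[:,:,k] is c[k] times the rank-1 matrix [1, -1] ∘ [1, 1]. So T has rank 1 (it is nonzero).

Yes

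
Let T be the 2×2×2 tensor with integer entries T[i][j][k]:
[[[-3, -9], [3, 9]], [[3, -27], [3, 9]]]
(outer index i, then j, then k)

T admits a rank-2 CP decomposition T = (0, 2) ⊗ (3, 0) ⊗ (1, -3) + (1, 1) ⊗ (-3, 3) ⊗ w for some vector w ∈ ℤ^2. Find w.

Subtract the known terms from T to get the rank-1 residual R = (1, 1) ⊗ (-3, 3) ⊗ w, so R[i,j,k] = a[i]·b[j]·w[k]. Pick indices with nonzero a[0]·b[0] = (1)·(-3) = -3. Only the fibre through (0,0,·) is needed: R[0,0,:] = T[0,0,:] − Σₗ aₗ[0]bₗ[0]cₗ = [-3, -9] − (0)·(3)·(1, -3) = [-3, -9]. Then w[k] = R[0,0,k] / -3 for each k, giving w = [-3, -9] / -3 = (1, 3).

w = (1, 3)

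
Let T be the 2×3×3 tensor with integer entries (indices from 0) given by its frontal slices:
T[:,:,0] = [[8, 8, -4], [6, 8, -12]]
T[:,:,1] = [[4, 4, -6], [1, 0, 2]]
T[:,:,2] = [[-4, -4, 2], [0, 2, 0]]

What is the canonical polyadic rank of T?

3

Lower bound: the mode-2 unfolding of T (rows indexed by j, columns by (i,k) = (0,0), (0,1), (0,2), (1,0), (1,1), (1,2)) is [[8, 4, -4, 6, 1, 0], [8, 4, -4, 8, 0, 2], [-4, -6, 2, -12, 2, 0]].
There the 3×3 minor on rows j ∈ {0, 1, 2}, columns (i,k) ∈ {(0,0), (0,1), (1,0)} is det [[8, 4, 6], [8, 4, 8], [-4, -6, -12]] = 64 ≠ 0, so this unfolding has rank ≥ 3; CP rank is at least every unfolding rank, so rank(T) ≥ 3. (Flattening ranks never certify an upper bound on CP rank; for that we must actually write T with 3 rank-1 terms.)
Upper bound: T is a sum of 3 rank-1 terms, T = [0, 1] ⊗ [1, 2, -2] ⊗ [2, -1, 2] + [1, -1] ⊗ [0, 0, 1] ⊗ [4, -2, -2] + [2, 1] ⊗ [1, 1, -1] ⊗ [4, 2, -2] (written with every a and b primitive with positive leading entry and the scale carried by c; CP decompositions are not unique, and this one is verified by expanding entrywise), so rank(T) ≤ 3.
These bounds meet, so rank(T) = 3.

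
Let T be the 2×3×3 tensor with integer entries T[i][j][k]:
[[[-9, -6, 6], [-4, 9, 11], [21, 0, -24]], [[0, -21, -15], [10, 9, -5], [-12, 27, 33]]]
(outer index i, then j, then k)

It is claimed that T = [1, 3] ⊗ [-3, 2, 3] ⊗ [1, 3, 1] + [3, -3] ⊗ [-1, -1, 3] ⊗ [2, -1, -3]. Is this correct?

Reconstruct entry (1,0,0) from the claimed factors: Σₗ aₗ[1]bₗ[0]cₗ[0] = (3)·(-3)·(1) + (-3)·(-1)·(2) = -3, but T[1,0,0] = 0. The claim is false.

No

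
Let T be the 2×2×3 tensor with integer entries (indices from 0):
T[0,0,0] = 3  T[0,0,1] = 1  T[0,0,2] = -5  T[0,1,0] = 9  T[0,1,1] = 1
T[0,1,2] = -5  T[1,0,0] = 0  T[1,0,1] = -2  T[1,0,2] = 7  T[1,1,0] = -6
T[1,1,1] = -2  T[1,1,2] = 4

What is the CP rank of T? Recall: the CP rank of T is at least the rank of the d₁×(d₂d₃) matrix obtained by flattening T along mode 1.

Lower bound: the mode-3 unfolding of T (rows indexed by k, columns by (i,j) = (0,0), (0,1), (1,0), (1,1)) is [[3, 9, 0, -6], [1, 1, -2, -2], [-5, -5, 7, 4]].
There the 3×3 minor on rows k ∈ {0, 1, 2}, columns (i,j) ∈ {(0,0), (0,1), (1,0)} is det [[3, 9, 0], [1, 1, -2], [-5, -5, 7]] = 18 ≠ 0, so this unfolding has rank ≥ 3; CP rank is at least every unfolding rank, so rank(T) ≥ 3. (This is only a lower bound: in general the CP rank may exceed every unfolding rank, so we still need to exhibit 3 rank-1 terms summing to T.)
Upper bound: T is a sum of 3 rank-1 terms, T = [1, -2] ⊗ [1, -1] ⊗ [-1, -1, 1] + [1, -2] ⊗ [1, 0] ⊗ [0, 2, -4] + [2, -1] ⊗ [1, 2] ⊗ [2, 0, -1] (one valid choice — decompositions are not unique — normalised so each a, b is primitive with positive first nonzero entry; check it by expanding all entries), so rank(T) ≤ 3.
These bounds meet, so rank(T) = 3.

3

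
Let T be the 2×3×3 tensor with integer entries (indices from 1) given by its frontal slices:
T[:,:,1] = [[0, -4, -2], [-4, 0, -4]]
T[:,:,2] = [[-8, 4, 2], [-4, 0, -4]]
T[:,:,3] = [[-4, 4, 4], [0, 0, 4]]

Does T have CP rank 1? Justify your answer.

No

The mode-3 unfolding of T (rows indexed by k, columns by (i,j) = (1,1), (1,2), (1,3), (2,1), (2,2), (2,3)) is [[0, -4, -2, -4, 0, -4], [-8, 4, 2, -4, 0, -4], [-4, 4, 4, 0, 0, 4]].
There the 3×3 minor on rows k ∈ {1, 2, 3}, columns (i,j) ∈ {(1,1), (1,2), (1,3)} is det [[0, -4, -2], [-8, 4, 2], [-4, 4, 4]] = -64 ≠ 0, so this unfolding has rank ≥ 3; CP rank is at least every unfolding rank, so rank(T) ≥ 3.
In particular rank(T) ≥ 3 > 1, so T is not rank-1.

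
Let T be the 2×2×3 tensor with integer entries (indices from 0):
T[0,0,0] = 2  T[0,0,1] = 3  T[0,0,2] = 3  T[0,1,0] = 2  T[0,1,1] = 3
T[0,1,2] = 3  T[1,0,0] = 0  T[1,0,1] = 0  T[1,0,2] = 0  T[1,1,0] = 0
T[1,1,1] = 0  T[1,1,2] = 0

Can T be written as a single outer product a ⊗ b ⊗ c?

If T = a ⊗ b ⊗ c then every fibre of T is a multiple of the corresponding factor, so read the factors off the fibres through the nonzero entry T[0,0,0] = 2.
The mode-1 fibre T[:,0,0] = [2, 0] gives a = [1, 0] (primitive direction); the mode-2 fibre T[0,:,0] = [2, 2] gives b = [1, 1]; then c[k] = T[0,0,k] / (a[0]·b[0]) = [2, 3, 3] / 1 = [2, 3, 3].
Expanding [1, 0] ⊗ [1, 1] ⊗ [2, 3, 3] reproduces all 12 entries of T, so T = [1, 0] ⊗ [1, 1] ⊗ [2, 3, 3] and rank(T) ≤ 1.
Equivalently every frontal slice T[:,:,k] is c[k] times the rank-1 matrix [1, 0] ⊗ [1, 1]. So T has rank 1 (it is nonzero).

Yes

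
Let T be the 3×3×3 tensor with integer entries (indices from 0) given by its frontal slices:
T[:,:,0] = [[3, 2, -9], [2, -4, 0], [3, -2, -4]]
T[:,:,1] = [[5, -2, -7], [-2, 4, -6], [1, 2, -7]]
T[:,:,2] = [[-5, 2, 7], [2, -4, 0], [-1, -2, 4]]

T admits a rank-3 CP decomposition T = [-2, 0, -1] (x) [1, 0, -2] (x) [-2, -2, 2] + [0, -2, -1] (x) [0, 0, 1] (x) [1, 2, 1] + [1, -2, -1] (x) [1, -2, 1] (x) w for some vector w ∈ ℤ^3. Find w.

Subtract the known terms from T to get the rank-1 residual R = [1, -2, -1] (x) [1, -2, 1] (x) w, so R[i,j,k] = a[i]·b[j]·w[k]. Pick indices with nonzero a[0]·b[0] = (1)·(1) = 1. Only the fibre through (0,0,·) is needed: R[0,0,:] = T[0,0,:] − Σₗ aₗ[0]bₗ[0]cₗ = [3, 5, -5] − (-2)·(1)·[-2, -2, 2] − (0)·(0)·[1, 2, 1] = [-1, 1, -1]. Then w[k] = R[0,0,k] / 1 for each k, giving w = [-1, 1, -1] / 1 = [-1, 1, -1].

w = [-1, 1, -1]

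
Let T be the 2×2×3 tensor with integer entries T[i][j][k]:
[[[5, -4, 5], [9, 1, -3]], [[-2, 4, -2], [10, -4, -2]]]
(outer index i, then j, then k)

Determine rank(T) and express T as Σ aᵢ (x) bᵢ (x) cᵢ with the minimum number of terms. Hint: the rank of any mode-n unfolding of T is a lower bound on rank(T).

Lower bound: the mode-3 unfolding of T (rows indexed by k, columns by (i,j) = (0,0), (0,1), (1,0), (1,1)) is [[5, 9, -2, 10], [-4, 1, 4, -4], [5, -3, -2, -2]].
There the 3×3 minor on rows k ∈ {0, 1, 2}, columns (i,j) ∈ {(0,0), (0,1), (1,0)} is det [[5, 9, -2], [-4, 1, 4], [5, -3, -2]] = 144 ≠ 0, so this unfolding has rank ≥ 3; CP rank is at least every unfolding rank, so rank(T) ≥ 3. (Unfolding ranks only ever bound the CP rank from below — rank(T) can be strictly larger than all of them — so the matching upper bound has to come from an explicit 3-term decomposition.)
Upper bound: T is a sum of 3 rank-1 terms, T = [1, -2] (x) [1, -1] (x) [1, -2, 1] + [1, 0] (x) [2, 1] (x) [2, -1, 2] + [1, 1] (x) [0, 1] (x) [8, 0, -4] (written with every a and b primitive with positive leading entry and the scale carried by c; CP decompositions are not unique, and this one is verified by expanding entrywise), so rank(T) ≤ 3.
These bounds meet, so rank(T) = 3.

rank(T) = 3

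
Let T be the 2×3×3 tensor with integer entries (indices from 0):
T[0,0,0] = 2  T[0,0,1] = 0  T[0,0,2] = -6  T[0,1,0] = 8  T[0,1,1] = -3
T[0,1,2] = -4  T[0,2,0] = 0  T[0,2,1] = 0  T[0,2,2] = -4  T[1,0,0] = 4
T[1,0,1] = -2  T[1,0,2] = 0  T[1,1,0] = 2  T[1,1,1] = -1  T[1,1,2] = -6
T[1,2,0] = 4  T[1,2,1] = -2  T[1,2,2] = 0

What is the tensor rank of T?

3

Lower bound: in the mode-2 unfolding of T (rows indexed by j, columns by (i,k)) the 3×3 minor on rows j ∈ {0, 1, 2}, columns (i,k) ∈ {(0,0), (0,1), (0,2)} is det [[2, 0, -6], [8, -3, -4], [0, 0, -4]] = 24 ≠ 0, so that unfolding has rank ≥ 3 and hence rank(T) ≥ 3 (CP rank is at least every unfolding rank, though it can be larger).
Upper bound: T is a sum of 3 rank-1 terms, T = [1, -1] ∘ [1, -1, 1] ∘ [-2, 1, -2] + [1, 0] ∘ [1, 1, 0] ∘ [2, 0, -2] + [1, 1] ∘ [1, 2, 1] ∘ [2, -1, -2] (one valid choice — decompositions are not unique — normalised so each a, b is primitive with positive first nonzero entry; check it by expanding all entries), so rank(T) ≤ 3.
These bounds meet, so rank(T) = 3.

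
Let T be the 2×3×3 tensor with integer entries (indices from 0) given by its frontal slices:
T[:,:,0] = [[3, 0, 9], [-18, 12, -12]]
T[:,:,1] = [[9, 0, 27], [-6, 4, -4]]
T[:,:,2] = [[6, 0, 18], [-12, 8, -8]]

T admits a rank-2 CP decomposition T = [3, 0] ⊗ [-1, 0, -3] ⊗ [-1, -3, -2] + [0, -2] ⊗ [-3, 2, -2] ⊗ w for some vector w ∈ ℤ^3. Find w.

Subtract the known terms from T to get the rank-1 residual R = [0, -2] ⊗ [-3, 2, -2] ⊗ w, so R[i,j,k] = a[i]·b[j]·w[k]. Pick indices with nonzero a[1]·b[0] = (-2)·(-3) = 6. Only the fibre through (1,0,·) is needed: R[1,0,:] = T[1,0,:] − Σₗ aₗ[1]bₗ[0]cₗ = [-18, -6, -12] − (0)·(-1)·[-1, -3, -2] = [-18, -6, -12]. Then w[k] = R[1,0,k] / 6 for each k, giving w = [-18, -6, -12] / 6 = [-3, -1, -2].

w = [-3, -1, -2]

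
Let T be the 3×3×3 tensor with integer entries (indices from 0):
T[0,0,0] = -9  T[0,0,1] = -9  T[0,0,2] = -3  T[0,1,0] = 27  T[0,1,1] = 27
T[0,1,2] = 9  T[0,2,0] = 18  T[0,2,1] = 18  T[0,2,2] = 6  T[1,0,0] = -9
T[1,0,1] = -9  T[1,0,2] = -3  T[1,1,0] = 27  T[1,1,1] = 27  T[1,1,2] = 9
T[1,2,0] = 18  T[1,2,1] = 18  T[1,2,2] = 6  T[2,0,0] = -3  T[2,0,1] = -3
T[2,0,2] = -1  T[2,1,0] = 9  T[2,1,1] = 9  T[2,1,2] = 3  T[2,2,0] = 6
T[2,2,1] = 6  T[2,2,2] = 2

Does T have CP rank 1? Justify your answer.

If T = a ∘ b ∘ c then every fibre of T is a multiple of the corresponding factor, so read the factors off the fibres through the nonzero entry T[0,0,0] = -9.
The mode-1 fibre T[:,0,0] = [-9, -9, -3] gives a = [3, 3, 1] (primitive direction); the mode-2 fibre T[0,:,0] = [-9, 27, 18] gives b = [1, -3, -2]; then c[k] = T[0,0,k] / (a[0]·b[0]) = [-9, -9, -3] / 3 = [-3, -3, -1].
Expanding [3, 3, 1] ∘ [1, -3, -2] ∘ [-3, -3, -1] reproduces all 27 entries of T, so T = [3, 3, 1] ∘ [1, -3, -2] ∘ [-3, -3, -1] and rank(T) ≤ 1.
Equivalently every frontal slice T[:,:,k] is c[k] times the rank-1 matrix [3, 3, 1] ∘ [1, -3, -2]. So T has rank 1 (it is nonzero).

Yes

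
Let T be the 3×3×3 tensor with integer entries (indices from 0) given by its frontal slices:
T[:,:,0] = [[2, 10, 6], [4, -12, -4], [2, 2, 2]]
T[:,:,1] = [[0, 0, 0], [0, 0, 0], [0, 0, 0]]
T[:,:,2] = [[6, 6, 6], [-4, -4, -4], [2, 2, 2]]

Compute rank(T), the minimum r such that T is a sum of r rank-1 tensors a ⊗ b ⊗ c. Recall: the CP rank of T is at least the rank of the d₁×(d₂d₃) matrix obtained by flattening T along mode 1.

Lower bound: in the mode-3 unfolding of T (rows indexed by k, columns by (i,j)) the 2×2 minor on rows k ∈ {0, 2}, columns (i,j) ∈ {(0,0), (0,1)} is det [[2, 10], [6, 6]] = -48 ≠ 0, so that unfolding has rank ≥ 2 and hence rank(T) ≥ 2 (CP rank is at least every unfolding rank, though it can be larger).
Upper bound: with S_k = T[:,:,k], the two rank-1 terms a₁b₁ᵀ, a₂b₂ᵀ are the rank-1 members of the pencil x·S₀ + y·S₂.
The 2×2 minor of x·S₀ + y·S₂ on rows {0,1}, columns {0,1} is −64·x² − 64·xy = (-64)·(x + y)(x), vanishing at (x:y) = (1:-1) and (0:1).
M₁ = S₀ − S₂ = [[-4, 4, 0], [8, -8, 0], [0, 0, 0]] = (-4)·[1, -2, 0][1, -1, 0]ᵀ and M₂ = S₂ = [[6, 6, 6], [-4, -4, -4], [2, 2, 2]] = 2·[3, -2, 1][1, 1, 1]ᵀ, so take a₁ = [1, -2, 0], b₁ = [1, -1, 0], a₂ = [3, -2, 1], b₂ = [1, 1, 1].
Each slice is an integer combination of E₁ = a₁b₁ᵀ and E₂ = a₂b₂ᵀ: S₀ = −4·E₁ + 2·E₂, S₁ = 0, S₂ = 2·E₂; reading off coefficients, c₁ = [-4, 0, 0] and c₂ = [2, 0, 2].
Hence T = [1, -2, 0] ⊗ [1, -1, 0] ⊗ [-4, 0, 0] + [3, -2, 1] ⊗ [1, 1, 1] ⊗ [2, 0, 2], so rank(T) ≤ 2.
These bounds meet, so rank(T) = 2.

2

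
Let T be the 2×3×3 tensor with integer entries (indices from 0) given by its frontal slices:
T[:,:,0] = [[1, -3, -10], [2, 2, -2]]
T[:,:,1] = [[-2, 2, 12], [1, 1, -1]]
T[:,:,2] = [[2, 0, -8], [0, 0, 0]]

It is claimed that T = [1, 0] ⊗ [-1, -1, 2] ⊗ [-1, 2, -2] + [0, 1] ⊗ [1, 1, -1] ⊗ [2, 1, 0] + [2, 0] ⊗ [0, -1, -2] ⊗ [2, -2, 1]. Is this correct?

Yes

Reconstruct entrywise from the claimed factors. For example, T[1,0,2] = 0 and Σₗ aₗ[1]bₗ[0]cₗ[2] = (0)·(-1)·(-2) + (1)·(1)·(0) + (0)·(0)·(1) = 0; checking all 18 entries, every one matches. The claim holds.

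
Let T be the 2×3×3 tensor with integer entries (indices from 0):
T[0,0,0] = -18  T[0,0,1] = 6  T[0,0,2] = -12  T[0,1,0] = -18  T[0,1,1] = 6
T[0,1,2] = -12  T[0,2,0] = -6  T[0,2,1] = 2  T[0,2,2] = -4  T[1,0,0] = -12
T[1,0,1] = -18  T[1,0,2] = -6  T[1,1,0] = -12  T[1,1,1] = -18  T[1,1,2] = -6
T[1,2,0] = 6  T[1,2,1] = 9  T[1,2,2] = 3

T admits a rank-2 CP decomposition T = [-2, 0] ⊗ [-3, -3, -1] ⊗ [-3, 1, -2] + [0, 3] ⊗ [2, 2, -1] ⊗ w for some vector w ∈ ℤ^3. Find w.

Subtract the known terms from T to get the rank-1 residual R = [0, 3] ⊗ [2, 2, -1] ⊗ w, so R[i,j,k] = a[i]·b[j]·w[k]. Pick indices with nonzero a[1]·b[0] = (3)·(2) = 6. Only the fibre through (1,0,·) is needed: R[1,0,:] = T[1,0,:] − Σₗ aₗ[1]bₗ[0]cₗ = [-12, -18, -6] − (0)·(-3)·[-3, 1, -2] = [-12, -18, -6]. Then w[k] = R[1,0,k] / 6 for each k, giving w = [-12, -18, -6] / 6 = [-2, -3, -1].

w = [-2, -3, -1]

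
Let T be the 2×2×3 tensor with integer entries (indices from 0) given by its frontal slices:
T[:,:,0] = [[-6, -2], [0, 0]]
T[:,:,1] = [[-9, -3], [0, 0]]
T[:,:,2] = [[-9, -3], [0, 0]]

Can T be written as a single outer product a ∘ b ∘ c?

Yes

If T = a ∘ b ∘ c then every fibre of T is a multiple of the corresponding factor, so read the factors off the fibres through the nonzero entry T[0,0,0] = -6.
The mode-1 fibre T[:,0,0] = [-6, 0] gives a = [1, 0] (primitive direction); the mode-2 fibre T[0,:,0] = [-6, -2] gives b = [3, 1]; then c[k] = T[0,0,k] / (a[0]·b[0]) = [-6, -9, -9] / 3 = [-2, -3, -3].
Expanding [1, 0] ∘ [3, 1] ∘ [-2, -3, -3] reproduces all 12 entries of T, so T = [1, 0] ∘ [3, 1] ∘ [-2, -3, -3] and rank(T) ≤ 1.
Equivalently every frontal slice T[:,:,k] is c[k] times the rank-1 matrix [1, 0] ∘ [3, 1]. So T has rank 1 (it is nonzero).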